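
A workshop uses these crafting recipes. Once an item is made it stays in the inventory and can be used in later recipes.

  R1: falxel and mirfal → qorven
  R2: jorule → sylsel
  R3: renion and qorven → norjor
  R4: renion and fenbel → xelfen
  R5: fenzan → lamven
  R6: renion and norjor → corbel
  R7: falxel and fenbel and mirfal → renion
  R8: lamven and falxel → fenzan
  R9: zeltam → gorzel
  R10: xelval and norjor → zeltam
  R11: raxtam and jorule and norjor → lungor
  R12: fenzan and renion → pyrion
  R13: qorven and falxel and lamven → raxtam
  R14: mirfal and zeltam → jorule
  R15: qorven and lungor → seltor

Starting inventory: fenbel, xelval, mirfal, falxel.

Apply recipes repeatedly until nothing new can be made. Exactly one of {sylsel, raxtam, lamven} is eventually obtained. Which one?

falxel and fenbel and mirfal → renion (R7).
falxel and mirfal → qorven (R1).
renion and qorven → norjor (R3).
Using R10, xelval and norjor make zeltam.
mirfal and zeltam → jorule (R14).
jorule → sylsel (R2).
lamven would need fenzan (R5), but fenzan is never obtained. raxtam would need qorven, falxel, and lamven (R13), but lamven is never obtained.

sylsel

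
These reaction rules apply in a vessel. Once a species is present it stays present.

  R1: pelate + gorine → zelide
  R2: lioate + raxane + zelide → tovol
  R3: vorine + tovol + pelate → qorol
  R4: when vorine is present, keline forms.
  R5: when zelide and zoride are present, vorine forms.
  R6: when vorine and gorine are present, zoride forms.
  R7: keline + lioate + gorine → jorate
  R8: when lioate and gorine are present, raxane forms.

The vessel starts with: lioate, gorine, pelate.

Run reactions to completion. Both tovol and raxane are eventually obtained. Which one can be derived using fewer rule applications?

raxane: lioate and gorine present → raxane forms (R8). [1 rule application]
tovol: pelate and gorine present → zelide forms (R1). lioate and gorine present → raxane forms (R8). lioate, raxane, and zelide present → tovol forms (R2). [3 rule applications]
raxane needs fewer.

raxane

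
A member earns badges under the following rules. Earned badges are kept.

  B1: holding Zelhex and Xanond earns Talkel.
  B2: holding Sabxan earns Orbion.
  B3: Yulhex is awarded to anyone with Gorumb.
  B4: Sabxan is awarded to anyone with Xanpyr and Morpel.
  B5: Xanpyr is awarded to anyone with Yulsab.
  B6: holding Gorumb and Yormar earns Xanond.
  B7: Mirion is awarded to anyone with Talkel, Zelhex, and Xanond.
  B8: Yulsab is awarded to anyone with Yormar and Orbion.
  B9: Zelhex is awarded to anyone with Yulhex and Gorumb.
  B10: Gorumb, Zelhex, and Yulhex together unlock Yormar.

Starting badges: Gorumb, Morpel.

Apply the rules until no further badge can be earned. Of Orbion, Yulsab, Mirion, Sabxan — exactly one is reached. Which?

Mirion

With Gorumb, Yulhex is earned (B3).
With Yulhex and Gorumb, Zelhex is earned (B9).
With Gorumb, Zelhex, and Yulhex, Yormar is earned (B10).
With Gorumb and Yormar, Xanond is earned (B6).
With Zelhex and Xanond, Talkel is earned (B1).
With Talkel, Zelhex, and Xanond, Mirion is earned (B7).
Orbion would need Sabxan (B2), but Sabxan is never earned. Sabxan would need Xanpyr and Morpel (B4), but Xanpyr is never earned. Yulsab would need Yormar and Orbion (B8), but Orbion is never earned.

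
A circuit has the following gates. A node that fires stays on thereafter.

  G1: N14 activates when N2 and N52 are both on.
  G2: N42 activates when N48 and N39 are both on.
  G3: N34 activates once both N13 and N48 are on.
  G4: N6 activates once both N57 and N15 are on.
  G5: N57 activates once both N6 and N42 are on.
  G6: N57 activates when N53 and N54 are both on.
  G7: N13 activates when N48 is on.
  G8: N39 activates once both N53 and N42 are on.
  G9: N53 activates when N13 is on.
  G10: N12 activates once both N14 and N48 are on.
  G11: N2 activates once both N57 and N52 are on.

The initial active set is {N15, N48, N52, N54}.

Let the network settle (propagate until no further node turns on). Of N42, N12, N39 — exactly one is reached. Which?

N48 is on, so N13 activates (G7).
N13 is on, so N53 activates (G9).
N53 and N54 are on, so N57 activates (G6).
N57 and N52 are on, so N2 activates (G11).
N2 and N52 are on, so N14 activates (G1).
N14 and N48 are on, so N12 activates (G10).
N42 would need N48 and N39 (G2), but N39 never turns on. N39 would need N53 and N42 (G8), but N42 never turns on.

N12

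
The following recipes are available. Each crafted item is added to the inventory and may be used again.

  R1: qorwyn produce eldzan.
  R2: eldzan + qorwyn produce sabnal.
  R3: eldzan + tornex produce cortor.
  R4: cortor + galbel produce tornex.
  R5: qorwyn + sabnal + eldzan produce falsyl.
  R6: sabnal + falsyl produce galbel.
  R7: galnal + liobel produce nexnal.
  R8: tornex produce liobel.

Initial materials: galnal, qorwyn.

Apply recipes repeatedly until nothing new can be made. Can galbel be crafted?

Using R1, qorwyn makes eldzan.
eldzan + qorwyn → sabnal (R2).
qorwyn + sabnal + eldzan → falsyl (R5).
Using R6, sabnal and falsyl make galbel.

Yes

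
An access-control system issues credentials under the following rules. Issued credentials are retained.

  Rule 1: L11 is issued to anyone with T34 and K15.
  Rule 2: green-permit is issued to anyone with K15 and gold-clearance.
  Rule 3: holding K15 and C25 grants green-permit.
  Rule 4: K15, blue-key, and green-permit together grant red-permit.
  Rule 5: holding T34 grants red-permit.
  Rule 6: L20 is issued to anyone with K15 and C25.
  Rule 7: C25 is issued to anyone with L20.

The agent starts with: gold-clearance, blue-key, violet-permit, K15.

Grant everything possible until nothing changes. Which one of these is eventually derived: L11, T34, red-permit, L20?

red-permit

Holding K15 and gold-clearance grants green-permit (Rule 2).
Holding K15, blue-key, and green-permit grants red-permit (Rule 4).
No rule produces T34, and it is not given. L20 would need K15 and C25 (Rule 6), but C25 is never granted. L11 would need T34 and K15 (Rule 1), but T34 is never granted.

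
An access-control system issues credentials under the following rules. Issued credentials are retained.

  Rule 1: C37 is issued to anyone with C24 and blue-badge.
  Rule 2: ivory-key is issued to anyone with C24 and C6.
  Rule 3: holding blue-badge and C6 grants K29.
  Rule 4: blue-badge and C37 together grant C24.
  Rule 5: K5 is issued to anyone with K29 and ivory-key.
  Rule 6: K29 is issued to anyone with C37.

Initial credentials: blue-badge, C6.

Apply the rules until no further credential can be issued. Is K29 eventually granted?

Yes

Holding blue-badge and C6 grants K29 (Rule 3).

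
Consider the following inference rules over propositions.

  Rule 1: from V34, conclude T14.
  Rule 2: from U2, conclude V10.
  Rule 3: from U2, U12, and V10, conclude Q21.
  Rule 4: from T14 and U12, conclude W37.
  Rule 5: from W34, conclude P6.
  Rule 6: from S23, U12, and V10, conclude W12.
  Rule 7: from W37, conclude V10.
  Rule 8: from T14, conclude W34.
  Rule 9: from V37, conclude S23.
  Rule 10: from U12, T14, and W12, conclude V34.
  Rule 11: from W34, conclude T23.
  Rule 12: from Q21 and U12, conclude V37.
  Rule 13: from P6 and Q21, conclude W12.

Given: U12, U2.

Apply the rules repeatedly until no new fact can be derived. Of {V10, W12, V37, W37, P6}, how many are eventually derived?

3

U2 holds, so V10 follows (Rule 2).
From U2, U12, and V10, Rule 3 gives Q21.
Q21 and U12 hold, so V37 follows (Rule 12).
V37 holds, so S23 follows (Rule 9).
S23, U12, and V10 hold, so W12 follows (Rule 6).
V10: reached.
W12: reached.
V37: reached.
W37 would need T14 and U12 (Rule 4), but T14 is never established.
P6 would need W34 (Rule 5), but W34 is never established.
Reached: V10, W12, and V37 — 3 of the 5.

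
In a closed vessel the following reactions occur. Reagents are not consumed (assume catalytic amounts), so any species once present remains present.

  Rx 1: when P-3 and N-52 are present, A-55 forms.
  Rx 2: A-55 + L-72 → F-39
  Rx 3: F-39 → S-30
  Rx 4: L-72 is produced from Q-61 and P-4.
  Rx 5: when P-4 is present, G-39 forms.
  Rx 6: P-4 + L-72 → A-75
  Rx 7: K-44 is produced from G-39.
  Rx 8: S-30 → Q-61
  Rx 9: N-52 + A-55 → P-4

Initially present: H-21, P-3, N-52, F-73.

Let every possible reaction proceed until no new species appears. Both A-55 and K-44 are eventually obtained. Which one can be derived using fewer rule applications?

A-55: P-3 and N-52 present → A-55 forms (Rx 1). [1 rule application]
K-44: P-3 and N-52 present → A-55 forms (Rx 1). N-52 and A-55 present → P-4 forms (Rx 9). P-4 present → G-39 forms (Rx 5). G-39 present → K-44 forms (Rx 7). [4 rule applications]
A-55 needs fewer.

A-55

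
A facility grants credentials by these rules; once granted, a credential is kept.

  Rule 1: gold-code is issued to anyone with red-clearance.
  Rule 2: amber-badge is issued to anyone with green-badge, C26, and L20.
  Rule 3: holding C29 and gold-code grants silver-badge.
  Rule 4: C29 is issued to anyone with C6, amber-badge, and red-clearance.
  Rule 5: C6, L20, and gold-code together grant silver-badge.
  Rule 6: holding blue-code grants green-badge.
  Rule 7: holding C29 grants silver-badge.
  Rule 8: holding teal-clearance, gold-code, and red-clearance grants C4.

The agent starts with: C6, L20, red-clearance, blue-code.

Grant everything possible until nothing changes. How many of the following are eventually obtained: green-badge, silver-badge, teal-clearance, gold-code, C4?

Holding blue-code grants green-badge (Rule 6).
Holding red-clearance grants gold-code (Rule 1).
Holding C6, L20, and gold-code grants silver-badge (Rule 5).
green-badge: reached.
silver-badge: reached.
No rule produces teal-clearance, and it is not given.
gold-code: reached.
C4 would need teal-clearance, gold-code, and red-clearance (Rule 8), but teal-clearance is never granted.
Reached: green-badge, silver-badge, and gold-code — 3 of the 5.

3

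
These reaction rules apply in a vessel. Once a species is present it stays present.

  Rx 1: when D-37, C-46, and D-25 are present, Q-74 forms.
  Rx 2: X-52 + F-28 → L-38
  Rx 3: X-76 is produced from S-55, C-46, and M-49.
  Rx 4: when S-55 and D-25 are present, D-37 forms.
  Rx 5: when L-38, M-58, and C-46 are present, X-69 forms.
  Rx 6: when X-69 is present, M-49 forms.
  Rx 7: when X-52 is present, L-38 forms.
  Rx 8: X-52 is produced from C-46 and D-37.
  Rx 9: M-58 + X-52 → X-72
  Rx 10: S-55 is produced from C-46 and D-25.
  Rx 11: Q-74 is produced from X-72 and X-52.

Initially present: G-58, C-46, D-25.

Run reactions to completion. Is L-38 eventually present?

Yes

C-46 and D-25 present → S-55 forms (Rx 10).
S-55 and D-25 present → D-37 forms (Rx 4).
C-46 and D-37 present → X-52 forms (Rx 8).
X-52 present → L-38 forms (Rx 7).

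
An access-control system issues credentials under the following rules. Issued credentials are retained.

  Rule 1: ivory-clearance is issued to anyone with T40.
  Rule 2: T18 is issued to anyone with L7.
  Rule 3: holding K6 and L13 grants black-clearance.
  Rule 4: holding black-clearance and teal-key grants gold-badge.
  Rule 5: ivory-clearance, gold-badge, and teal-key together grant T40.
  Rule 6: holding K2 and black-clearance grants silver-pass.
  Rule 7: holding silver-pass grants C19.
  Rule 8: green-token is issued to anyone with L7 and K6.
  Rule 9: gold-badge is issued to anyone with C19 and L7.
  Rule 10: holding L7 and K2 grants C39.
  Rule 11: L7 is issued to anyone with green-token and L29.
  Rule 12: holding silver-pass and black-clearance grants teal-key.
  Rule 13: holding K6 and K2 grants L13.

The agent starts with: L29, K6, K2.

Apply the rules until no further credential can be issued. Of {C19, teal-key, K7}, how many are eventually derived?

Holding K6 and K2 grants L13 (Rule 13).
Holding K6 and L13 grants black-clearance (Rule 3).
Holding K2 and black-clearance grants silver-pass (Rule 6).
Holding silver-pass grants C19 (Rule 7).
Holding silver-pass and black-clearance grants teal-key (Rule 12).
C19: reached.
teal-key: reached.
No rule produces K7, and it is not given.
Reached: C19 and teal-key — 2 of the 3.

2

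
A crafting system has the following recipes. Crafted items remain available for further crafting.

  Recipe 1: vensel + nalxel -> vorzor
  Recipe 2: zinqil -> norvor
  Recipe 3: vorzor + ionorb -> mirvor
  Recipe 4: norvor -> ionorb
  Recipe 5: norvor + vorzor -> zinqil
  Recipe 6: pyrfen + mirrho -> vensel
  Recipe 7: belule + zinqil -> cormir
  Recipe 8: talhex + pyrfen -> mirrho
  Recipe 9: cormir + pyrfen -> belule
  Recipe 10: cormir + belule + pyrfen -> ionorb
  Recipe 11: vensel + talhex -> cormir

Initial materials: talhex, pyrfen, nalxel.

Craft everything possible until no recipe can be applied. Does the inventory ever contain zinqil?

zinqil would need norvor and vorzor (Recipe 5), but norvor is never obtained.

No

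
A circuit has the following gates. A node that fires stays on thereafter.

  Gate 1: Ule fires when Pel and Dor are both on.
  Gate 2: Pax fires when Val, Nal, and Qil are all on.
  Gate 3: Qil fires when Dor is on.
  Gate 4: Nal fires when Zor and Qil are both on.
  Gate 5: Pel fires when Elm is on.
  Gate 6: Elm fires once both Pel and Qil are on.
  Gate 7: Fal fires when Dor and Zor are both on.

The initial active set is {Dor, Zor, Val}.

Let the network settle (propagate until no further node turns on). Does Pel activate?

No

Pel would need Elm (Gate 5), but Elm never turns on.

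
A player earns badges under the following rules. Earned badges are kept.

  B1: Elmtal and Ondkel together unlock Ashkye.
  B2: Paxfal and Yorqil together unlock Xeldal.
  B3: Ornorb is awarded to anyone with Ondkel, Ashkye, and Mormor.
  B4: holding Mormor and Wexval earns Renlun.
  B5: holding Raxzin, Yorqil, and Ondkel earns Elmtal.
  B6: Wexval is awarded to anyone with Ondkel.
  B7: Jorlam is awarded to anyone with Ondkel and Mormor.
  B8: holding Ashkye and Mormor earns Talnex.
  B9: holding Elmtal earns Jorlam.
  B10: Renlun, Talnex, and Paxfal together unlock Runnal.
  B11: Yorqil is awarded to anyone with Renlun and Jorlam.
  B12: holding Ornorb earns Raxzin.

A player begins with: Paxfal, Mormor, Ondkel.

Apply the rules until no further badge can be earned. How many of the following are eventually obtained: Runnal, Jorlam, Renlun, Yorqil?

3

With Ondkel and Mormor, Jorlam is earned (B7).
With Ondkel, Wexval is earned (B6).
With Mormor and Wexval, Renlun is earned (B4).
With Renlun and Jorlam, Yorqil is earned (B11).
Runnal would need Renlun, Talnex, and Paxfal (B10), but Talnex is never earned.
Jorlam: reached.
Renlun: reached.
Yorqil: reached.
Reached: Jorlam, Renlun, and Yorqil — 3 of the 4.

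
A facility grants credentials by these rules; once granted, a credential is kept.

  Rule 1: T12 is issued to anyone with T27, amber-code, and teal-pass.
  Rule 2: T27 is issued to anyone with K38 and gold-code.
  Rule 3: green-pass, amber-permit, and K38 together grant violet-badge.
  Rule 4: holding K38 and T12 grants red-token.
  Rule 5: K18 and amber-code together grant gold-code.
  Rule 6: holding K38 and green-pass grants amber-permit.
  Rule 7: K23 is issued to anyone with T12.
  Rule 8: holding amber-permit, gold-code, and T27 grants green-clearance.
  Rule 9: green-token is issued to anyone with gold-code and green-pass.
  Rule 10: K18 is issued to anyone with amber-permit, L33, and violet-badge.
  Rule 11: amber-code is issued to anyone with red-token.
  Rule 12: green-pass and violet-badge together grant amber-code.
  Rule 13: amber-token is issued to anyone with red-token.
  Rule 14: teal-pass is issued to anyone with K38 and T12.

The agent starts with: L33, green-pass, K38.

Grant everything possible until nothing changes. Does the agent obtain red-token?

No

red-token would need K38 and T12 (Rule 4), but T12 is never granted.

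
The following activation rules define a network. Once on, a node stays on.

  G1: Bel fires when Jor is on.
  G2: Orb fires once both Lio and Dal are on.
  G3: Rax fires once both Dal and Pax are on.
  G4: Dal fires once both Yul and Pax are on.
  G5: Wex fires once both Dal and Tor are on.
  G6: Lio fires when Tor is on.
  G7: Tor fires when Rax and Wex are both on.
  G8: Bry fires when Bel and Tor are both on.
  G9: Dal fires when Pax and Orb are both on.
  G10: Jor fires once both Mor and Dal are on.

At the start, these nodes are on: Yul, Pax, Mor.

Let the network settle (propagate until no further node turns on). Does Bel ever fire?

Yes

G4: Yul and Pax on → Dal on.
Mor and Dal are on, so Jor fires (G10).
G1: Jor on → Bel on.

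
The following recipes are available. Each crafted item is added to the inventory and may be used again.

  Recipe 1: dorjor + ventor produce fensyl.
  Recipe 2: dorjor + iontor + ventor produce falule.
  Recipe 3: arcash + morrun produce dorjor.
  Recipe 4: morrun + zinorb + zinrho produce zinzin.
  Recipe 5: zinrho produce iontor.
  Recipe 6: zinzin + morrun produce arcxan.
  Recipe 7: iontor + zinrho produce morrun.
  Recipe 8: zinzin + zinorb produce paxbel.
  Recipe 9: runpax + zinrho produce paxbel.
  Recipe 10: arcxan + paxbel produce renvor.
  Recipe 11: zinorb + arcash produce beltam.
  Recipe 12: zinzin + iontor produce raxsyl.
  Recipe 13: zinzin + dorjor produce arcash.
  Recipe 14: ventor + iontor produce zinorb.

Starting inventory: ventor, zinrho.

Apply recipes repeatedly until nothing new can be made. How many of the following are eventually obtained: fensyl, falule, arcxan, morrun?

Using Recipe 5, zinrho makes iontor.
Using Recipe 14, ventor and iontor make zinorb.
iontor + zinrho → morrun (Recipe 7).
morrun + zinorb + zinrho → zinzin (Recipe 4).
zinzin + morrun → arcxan (Recipe 6).
fensyl would need dorjor and ventor (Recipe 1), but dorjor is never obtained.
falule would need dorjor, iontor, and ventor (Recipe 2), but dorjor is never obtained.
arcxan: reached.
morrun: reached.
Reached: arcxan and morrun — 2 of the 4.

2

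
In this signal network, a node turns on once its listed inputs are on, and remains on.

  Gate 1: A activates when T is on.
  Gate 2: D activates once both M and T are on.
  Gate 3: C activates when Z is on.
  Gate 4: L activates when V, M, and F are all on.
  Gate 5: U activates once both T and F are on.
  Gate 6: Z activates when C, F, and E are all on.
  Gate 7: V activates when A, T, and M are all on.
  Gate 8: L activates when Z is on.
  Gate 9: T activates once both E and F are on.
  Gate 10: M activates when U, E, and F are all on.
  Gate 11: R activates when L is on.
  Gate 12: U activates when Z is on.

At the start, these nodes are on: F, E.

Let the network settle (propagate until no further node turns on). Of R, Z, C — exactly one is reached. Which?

E and F are on, so T activates (Gate 9).
Gate 5: T and F on → U on.
T is on, so A activates (Gate 1).
Gate 10: U, E, and F on → M on.
Gate 7: A, T, and M on → V on.
V, M, and F are on, so L activates (Gate 4).
L is on, so R activates (Gate 11).
Z would need C, F, and E (Gate 6), but C never turns on. C would need Z (Gate 3), but Z never turns on.

R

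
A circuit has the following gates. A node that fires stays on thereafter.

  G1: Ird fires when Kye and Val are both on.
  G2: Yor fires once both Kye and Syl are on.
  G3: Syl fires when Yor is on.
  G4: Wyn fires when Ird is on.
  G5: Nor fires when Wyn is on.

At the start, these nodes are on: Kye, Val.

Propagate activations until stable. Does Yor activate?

Yor would need Kye and Syl (G2), but Syl never turns on.

No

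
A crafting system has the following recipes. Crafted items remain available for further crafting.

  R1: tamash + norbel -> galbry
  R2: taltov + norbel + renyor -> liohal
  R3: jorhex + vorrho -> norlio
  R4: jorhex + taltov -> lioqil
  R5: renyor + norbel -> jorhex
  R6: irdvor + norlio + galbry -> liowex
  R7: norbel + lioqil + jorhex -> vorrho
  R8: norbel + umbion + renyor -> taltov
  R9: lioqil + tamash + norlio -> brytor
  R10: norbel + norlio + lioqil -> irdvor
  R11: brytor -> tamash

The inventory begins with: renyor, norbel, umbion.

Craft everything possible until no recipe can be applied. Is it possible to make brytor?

No

brytor would need lioqil, tamash, and norlio (R9), but tamash is never obtained.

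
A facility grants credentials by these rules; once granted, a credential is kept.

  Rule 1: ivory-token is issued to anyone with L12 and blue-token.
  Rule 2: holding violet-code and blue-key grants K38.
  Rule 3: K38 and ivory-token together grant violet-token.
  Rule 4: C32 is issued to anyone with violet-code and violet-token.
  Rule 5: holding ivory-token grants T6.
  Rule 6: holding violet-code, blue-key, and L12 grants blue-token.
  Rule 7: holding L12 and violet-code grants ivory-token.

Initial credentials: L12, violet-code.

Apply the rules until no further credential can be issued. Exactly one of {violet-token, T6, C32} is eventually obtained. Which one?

T6

Holding L12 and violet-code grants ivory-token (Rule 7).
Holding ivory-token grants T6 (Rule 5).
violet-token would need K38 and ivory-token (Rule 3), but K38 is never granted. C32 would need violet-code and violet-token (Rule 4), but violet-token is never granted.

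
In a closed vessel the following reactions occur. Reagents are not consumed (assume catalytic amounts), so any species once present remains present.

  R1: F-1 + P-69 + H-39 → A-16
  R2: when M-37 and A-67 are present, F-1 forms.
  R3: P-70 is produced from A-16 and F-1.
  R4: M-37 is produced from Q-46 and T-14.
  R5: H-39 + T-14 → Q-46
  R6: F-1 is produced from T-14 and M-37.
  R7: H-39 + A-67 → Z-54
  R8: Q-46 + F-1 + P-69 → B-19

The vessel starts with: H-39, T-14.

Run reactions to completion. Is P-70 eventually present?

P-70 would need A-16 and F-1 (R3), but A-16 never forms.

No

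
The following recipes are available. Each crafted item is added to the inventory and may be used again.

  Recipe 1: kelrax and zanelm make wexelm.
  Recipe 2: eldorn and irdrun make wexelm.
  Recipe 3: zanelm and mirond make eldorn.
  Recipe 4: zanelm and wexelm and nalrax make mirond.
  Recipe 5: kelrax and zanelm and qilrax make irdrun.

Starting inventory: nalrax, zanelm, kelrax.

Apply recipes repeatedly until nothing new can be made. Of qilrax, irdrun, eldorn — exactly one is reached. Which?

kelrax and zanelm → wexelm (Recipe 1).
Using Recipe 4, zanelm, wexelm, and nalrax make mirond.
Using Recipe 3, zanelm and mirond make eldorn.
irdrun would need kelrax, zanelm, and qilrax (Recipe 5), but qilrax is never obtained. No rule produces qilrax, and it is not given.

eldorn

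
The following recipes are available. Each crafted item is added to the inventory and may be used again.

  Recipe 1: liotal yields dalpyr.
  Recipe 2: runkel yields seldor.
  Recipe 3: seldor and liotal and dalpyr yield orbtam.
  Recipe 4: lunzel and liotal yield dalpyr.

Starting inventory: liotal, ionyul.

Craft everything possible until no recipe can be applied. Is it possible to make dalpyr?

Using Recipe 1, liotal makes dalpyr.

Yes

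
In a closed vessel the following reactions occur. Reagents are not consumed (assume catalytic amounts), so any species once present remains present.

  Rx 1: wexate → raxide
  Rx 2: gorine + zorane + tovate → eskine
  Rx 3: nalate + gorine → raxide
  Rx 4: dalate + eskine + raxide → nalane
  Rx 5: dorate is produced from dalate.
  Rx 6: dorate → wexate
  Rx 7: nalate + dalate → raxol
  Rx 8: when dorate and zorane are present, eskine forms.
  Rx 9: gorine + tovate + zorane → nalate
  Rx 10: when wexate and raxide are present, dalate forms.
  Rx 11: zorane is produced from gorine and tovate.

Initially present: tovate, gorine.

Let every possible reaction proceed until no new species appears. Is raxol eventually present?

raxol would need nalate and dalate (Rx 7), but dalate never forms.

No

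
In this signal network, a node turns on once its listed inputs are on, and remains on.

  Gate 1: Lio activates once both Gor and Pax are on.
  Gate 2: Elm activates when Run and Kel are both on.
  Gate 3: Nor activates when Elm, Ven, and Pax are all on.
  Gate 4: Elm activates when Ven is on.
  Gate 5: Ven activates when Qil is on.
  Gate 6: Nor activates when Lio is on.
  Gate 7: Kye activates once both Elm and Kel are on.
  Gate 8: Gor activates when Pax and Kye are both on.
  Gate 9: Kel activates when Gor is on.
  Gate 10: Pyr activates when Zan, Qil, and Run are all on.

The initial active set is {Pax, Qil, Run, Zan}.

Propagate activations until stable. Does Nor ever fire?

Yes

Qil is on, so Ven activates (Gate 5).
Ven is on, so Elm activates (Gate 4).
Gate 3: Elm, Ven, and Pax on → Nor on.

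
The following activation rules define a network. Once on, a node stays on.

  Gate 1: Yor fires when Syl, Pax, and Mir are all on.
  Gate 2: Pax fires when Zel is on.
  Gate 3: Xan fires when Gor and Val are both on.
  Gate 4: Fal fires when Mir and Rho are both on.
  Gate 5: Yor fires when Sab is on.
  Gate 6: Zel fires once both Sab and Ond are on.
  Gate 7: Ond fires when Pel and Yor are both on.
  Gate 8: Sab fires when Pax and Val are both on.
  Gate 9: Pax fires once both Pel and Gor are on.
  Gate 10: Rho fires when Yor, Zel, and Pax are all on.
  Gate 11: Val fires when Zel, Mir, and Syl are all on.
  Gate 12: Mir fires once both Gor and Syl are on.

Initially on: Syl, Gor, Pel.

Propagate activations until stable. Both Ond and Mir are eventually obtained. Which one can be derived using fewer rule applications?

Mir: Gor and Syl are on, so Mir fires (Gate 12). [1 rule application]
Ond: Pel and Gor are on, so Pax fires (Gate 9). Gor and Syl are on, so Mir fires (Gate 12). Gate 1: Syl, Pax, and Mir on → Yor on. Gate 7: Pel and Yor on → Ond on. [4 rule applications]
Mir needs fewer.

Mir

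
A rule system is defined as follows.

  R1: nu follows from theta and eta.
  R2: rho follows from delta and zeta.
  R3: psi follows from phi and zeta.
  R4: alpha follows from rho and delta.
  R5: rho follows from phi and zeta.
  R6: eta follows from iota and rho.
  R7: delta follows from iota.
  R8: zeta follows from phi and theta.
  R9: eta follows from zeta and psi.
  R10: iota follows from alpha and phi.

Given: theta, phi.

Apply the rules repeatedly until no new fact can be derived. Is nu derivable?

Yes

From phi and theta, R8 gives zeta.
phi and zeta hold, so psi follows (R3).
From zeta and psi, R9 gives eta.
From theta and eta, R1 gives nu.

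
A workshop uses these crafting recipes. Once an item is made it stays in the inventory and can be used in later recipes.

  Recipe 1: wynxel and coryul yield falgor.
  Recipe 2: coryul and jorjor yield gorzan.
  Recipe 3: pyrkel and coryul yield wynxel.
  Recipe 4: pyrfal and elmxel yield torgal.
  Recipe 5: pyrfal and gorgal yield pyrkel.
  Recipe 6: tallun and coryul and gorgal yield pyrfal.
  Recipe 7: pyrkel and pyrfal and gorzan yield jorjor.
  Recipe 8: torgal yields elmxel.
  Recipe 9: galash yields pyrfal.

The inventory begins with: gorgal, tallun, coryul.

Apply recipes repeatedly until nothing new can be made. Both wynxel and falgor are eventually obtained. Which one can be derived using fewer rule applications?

wynxel: tallun and coryul and gorgal → pyrfal (Recipe 6). pyrfal and gorgal → pyrkel (Recipe 5). Using Recipe 3, pyrkel and coryul make wynxel. [3 rule applications]
falgor: Using Recipe 6, tallun, coryul, and gorgal make pyrfal. Using Recipe 5, pyrfal and gorgal make pyrkel. Using Recipe 3, pyrkel and coryul make wynxel. wynxel and coryul → falgor (Recipe 1). [4 rule applications]
wynxel needs fewer.

wynxel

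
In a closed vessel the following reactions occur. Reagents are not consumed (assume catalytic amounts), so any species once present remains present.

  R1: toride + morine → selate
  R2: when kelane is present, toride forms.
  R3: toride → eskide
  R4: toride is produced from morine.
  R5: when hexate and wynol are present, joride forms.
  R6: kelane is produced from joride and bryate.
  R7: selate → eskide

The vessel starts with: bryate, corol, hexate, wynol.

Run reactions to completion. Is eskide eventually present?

hexate and wynol present → joride forms (R5).
joride and bryate present → kelane forms (R6).
kelane present → toride forms (R2).
toride present → eskide forms (R3).

Yes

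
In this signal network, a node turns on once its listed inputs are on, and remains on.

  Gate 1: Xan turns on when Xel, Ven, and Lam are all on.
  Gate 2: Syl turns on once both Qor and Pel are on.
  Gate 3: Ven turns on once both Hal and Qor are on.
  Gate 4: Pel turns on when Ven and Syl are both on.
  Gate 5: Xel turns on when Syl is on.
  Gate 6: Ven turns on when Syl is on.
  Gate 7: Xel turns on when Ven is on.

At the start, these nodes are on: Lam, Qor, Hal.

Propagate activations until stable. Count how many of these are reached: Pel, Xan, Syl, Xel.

2

Hal and Qor are on, so Ven turns on (Gate 3).
Gate 7: Ven on → Xel on.
Xel, Ven, and Lam are on, so Xan turns on (Gate 1).
Pel would need Ven and Syl (Gate 4), but Syl never turns on.
Xan: reached.
Syl would need Qor and Pel (Gate 2), but Pel never turns on.
Xel: reached.
Reached: Xan and Xel — 2 of the 4.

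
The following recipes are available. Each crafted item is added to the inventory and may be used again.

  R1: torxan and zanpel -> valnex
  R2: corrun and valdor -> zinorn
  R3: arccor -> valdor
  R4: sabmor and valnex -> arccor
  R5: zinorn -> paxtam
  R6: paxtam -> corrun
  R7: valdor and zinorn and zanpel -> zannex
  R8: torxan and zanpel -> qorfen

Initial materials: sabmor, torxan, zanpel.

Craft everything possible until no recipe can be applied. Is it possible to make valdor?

Using R1, torxan and zanpel make valnex.
Using R4, sabmor and valnex make arccor.
arccor -> valdor (R3).

Yes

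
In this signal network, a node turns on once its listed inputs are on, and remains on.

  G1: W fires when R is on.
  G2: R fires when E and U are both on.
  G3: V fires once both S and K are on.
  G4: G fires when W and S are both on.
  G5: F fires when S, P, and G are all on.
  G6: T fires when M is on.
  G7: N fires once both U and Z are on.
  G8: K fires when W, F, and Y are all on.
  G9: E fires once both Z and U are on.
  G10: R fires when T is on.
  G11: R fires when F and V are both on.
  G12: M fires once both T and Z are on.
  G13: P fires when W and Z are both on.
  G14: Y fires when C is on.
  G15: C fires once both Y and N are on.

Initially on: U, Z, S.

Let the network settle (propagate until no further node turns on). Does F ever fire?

Z and U are on, so E fires (G9).
G2: E and U on → R on.
R is on, so W fires (G1).
W and S are on, so G fires (G4).
W and Z are on, so P fires (G13).
G5: S, P, and G on → F on.

Yes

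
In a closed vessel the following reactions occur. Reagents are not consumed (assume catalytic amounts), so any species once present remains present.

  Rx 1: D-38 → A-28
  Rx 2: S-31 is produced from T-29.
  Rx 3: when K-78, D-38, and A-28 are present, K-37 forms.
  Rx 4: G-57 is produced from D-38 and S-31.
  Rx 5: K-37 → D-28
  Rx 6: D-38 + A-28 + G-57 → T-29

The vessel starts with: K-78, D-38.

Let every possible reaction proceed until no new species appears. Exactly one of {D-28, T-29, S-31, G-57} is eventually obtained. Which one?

D-38 present → A-28 forms (Rx 1).
K-78, D-38, and A-28 present → K-37 forms (Rx 3).
K-37 present → D-28 forms (Rx 5).
S-31 would need T-29 (Rx 2), but T-29 never forms. G-57 would need D-38 and S-31 (Rx 4), but S-31 never forms. T-29 would need D-38, A-28, and G-57 (Rx 6), but G-57 never forms.

D-28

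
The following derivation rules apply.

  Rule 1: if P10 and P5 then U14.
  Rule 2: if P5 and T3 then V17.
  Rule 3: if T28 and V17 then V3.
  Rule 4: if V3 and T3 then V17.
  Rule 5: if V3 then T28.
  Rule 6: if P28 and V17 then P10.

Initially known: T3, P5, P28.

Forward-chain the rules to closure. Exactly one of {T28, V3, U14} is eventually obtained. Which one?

P5 and T3 hold, so V17 follows (Rule 2).
P28 and V17 hold, so P10 follows (Rule 6).
P10 and P5 hold, so U14 follows (Rule 1).
V3 would need T28 and V17 (Rule 3), but T28 is never established. T28 would need V3 (Rule 5), but V3 is never established.

U14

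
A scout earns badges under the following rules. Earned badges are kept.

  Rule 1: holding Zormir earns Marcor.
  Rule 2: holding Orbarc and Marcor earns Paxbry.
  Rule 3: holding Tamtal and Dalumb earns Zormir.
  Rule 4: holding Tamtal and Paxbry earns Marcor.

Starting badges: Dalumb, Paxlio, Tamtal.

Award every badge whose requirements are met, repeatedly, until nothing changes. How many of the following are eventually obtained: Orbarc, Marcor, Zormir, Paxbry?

2

With Tamtal and Dalumb, Zormir is earned (Rule 3).
With Zormir, Marcor is earned (Rule 1).
No rule produces Orbarc, and it is not given.
Marcor: reached.
Zormir: reached.
Paxbry would need Orbarc and Marcor (Rule 2), but Orbarc is never earned.
Reached: Marcor and Zormir — 2 of the 4.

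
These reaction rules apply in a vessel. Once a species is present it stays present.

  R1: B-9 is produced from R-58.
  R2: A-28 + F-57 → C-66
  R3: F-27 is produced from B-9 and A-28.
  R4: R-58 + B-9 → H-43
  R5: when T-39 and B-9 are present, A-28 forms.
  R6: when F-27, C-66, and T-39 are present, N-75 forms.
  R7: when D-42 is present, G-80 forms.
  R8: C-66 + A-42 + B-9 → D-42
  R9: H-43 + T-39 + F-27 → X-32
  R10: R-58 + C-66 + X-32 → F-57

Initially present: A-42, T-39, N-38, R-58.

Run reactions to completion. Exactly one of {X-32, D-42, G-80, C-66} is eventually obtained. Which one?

R-58 present → B-9 forms (R1).
R-58 and B-9 present → H-43 forms (R4).
T-39 and B-9 present → A-28 forms (R5).
B-9 and A-28 present → F-27 forms (R3).
H-43, T-39, and F-27 present → X-32 forms (R9).
C-66 would need A-28 and F-57 (R2), but F-57 never forms. G-80 would need D-42 (R7), but D-42 never forms. D-42 would need C-66, A-42, and B-9 (R8), but C-66 never forms.

X-32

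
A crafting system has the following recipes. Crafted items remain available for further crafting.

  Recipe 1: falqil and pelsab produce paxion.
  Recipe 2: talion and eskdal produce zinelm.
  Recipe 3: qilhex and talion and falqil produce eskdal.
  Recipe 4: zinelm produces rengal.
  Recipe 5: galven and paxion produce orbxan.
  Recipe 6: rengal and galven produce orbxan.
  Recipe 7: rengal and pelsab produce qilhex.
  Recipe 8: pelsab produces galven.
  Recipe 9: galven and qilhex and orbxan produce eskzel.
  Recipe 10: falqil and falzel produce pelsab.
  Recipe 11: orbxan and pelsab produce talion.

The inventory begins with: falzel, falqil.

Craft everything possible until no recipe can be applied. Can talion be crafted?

Yes

falqil and falzel → pelsab (Recipe 10).
falqil and pelsab → paxion (Recipe 1).
pelsab → galven (Recipe 8).
Using Recipe 5, galven and paxion make orbxan.
orbxan and pelsab → talion (Recipe 11).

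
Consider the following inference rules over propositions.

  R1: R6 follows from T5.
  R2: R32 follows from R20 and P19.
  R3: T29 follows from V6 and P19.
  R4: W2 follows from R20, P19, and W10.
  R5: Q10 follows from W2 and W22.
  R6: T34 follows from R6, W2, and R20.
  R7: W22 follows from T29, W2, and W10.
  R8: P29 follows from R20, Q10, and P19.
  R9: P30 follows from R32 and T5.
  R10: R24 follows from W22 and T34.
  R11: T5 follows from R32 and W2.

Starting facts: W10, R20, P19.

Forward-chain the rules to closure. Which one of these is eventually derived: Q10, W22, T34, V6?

From R20, P19, and W10, R4 gives W2.
R20 and P19 hold, so R32 follows (R2).
From R32 and W2, R11 gives T5.
From T5, R1 gives R6.
From R6, W2, and R20, R6 gives T34.
No rule produces V6, and it is not given. W22 would need T29, W2, and W10 (R7), but T29 is never established. Q10 would need W2 and W22 (R5), but W22 is never established.

T34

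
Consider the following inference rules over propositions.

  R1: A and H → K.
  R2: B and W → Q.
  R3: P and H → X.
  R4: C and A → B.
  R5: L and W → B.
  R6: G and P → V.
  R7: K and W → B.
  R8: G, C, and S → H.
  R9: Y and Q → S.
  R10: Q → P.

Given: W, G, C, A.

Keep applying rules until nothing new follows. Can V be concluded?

C and A hold, so B follows (R4).
From B and W, R2 gives Q.
Q holds, so P follows (R10).
From G and P, R6 gives V.

Yes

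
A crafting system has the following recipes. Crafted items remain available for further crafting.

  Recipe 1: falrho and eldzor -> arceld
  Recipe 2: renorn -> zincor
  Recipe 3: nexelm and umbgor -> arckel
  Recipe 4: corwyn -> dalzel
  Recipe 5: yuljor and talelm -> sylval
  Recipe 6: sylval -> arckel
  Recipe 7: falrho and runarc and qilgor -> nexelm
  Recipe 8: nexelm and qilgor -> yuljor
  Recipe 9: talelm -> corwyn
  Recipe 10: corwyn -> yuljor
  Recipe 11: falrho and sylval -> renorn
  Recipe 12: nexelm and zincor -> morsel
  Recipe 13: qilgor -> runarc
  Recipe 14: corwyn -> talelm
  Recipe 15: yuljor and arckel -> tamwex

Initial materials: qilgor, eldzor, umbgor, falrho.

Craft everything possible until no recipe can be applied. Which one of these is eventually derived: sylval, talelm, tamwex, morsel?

tamwex

qilgor -> runarc (Recipe 13).
Using Recipe 7, falrho, runarc, and qilgor make nexelm.
Using Recipe 8, nexelm and qilgor make yuljor.
nexelm and umbgor -> arckel (Recipe 3).
yuljor and arckel -> tamwex (Recipe 15).
morsel would need nexelm and zincor (Recipe 12), but zincor is never obtained. talelm would need corwyn (Recipe 14), but corwyn is never obtained. sylval would need yuljor and talelm (Recipe 5), but talelm is never obtained.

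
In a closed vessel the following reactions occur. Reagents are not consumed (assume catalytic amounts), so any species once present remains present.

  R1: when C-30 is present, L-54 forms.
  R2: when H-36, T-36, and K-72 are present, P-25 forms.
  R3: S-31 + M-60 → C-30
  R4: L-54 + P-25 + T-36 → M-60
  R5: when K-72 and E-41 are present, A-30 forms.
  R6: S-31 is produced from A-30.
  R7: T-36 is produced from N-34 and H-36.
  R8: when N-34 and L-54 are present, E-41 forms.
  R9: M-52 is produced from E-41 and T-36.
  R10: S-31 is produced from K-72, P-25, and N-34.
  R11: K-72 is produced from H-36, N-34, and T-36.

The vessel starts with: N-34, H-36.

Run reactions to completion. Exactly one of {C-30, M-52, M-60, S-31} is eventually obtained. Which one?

S-31

N-34 and H-36 present → T-36 forms (R7).
H-36, N-34, and T-36 present → K-72 forms (R11).
H-36, T-36, and K-72 present → P-25 forms (R2).
K-72, P-25, and N-34 present → S-31 forms (R10).
C-30 would need S-31 and M-60 (R3), but M-60 never forms. M-60 would need L-54, P-25, and T-36 (R4), but L-54 never forms. M-52 would need E-41 and T-36 (R9), but E-41 never forms.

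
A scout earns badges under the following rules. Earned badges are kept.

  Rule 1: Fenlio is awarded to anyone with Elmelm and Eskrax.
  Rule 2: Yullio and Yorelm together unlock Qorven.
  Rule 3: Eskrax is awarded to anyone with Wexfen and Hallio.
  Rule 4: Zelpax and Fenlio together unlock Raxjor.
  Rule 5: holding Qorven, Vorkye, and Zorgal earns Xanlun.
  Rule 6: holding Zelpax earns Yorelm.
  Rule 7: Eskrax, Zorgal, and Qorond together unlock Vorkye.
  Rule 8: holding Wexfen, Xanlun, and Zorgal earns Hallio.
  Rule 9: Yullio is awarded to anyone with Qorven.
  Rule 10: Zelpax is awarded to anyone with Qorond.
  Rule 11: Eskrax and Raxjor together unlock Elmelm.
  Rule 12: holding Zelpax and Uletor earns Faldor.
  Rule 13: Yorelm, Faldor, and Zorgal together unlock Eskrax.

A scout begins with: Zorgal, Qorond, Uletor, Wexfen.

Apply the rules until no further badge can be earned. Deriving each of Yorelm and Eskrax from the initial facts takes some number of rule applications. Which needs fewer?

Yorelm

Yorelm: With Qorond, Zelpax is earned (Rule 10). With Zelpax, Yorelm is earned (Rule 6). [2 rule applications]
Eskrax: With Qorond, Zelpax is earned (Rule 10). With Zelpax and Uletor, Faldor is earned (Rule 12). With Zelpax, Yorelm is earned (Rule 6). With Yorelm, Faldor, and Zorgal, Eskrax is earned (Rule 13). [4 rule applications]
Yorelm needs fewer.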